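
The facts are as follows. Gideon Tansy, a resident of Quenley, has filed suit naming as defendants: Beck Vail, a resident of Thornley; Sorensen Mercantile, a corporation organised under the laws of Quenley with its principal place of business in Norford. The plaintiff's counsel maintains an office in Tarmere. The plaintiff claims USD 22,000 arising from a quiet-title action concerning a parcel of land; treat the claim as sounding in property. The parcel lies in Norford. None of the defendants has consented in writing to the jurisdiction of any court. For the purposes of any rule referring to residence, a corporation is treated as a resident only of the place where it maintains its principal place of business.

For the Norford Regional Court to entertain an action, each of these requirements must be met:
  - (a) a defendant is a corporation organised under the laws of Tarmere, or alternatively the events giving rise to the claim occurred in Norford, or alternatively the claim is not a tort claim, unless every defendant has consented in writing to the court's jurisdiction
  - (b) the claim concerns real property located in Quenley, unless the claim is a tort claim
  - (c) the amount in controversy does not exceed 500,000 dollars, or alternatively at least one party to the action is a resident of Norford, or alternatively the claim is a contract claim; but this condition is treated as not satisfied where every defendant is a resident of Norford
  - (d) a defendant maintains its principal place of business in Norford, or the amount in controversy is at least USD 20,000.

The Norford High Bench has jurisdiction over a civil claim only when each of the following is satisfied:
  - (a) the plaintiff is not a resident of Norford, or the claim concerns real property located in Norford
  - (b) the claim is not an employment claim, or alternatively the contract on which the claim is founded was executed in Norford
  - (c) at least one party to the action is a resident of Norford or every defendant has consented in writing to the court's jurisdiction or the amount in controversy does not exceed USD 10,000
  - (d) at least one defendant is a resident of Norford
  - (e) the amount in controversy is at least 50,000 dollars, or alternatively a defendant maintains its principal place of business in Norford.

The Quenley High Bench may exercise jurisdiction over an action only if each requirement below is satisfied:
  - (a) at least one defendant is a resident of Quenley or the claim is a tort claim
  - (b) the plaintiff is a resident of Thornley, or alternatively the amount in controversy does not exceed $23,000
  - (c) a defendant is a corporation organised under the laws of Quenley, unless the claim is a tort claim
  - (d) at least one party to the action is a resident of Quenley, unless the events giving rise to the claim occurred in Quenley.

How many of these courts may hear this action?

The Norford Regional Court:
  (a) The operative events occurred in Norford, so one alternative holds. Condition met.
  (b) The property lies in Norford, not Quenley. The proviso offers no rescue either, since the claim is a property claim, not a tort claim. Condition not met.
  (c) The amount in controversy is $22,000, within the USD 500,000 ceiling — that alternative is enough. And the carve-out is inapplicable — the defendants reside as follows — Beck Vail in Thornley, Sorensen Mercantile in Norford — not all in Norford. Satisfied.
  (d) Sorensen Mercantile has its principal place of business in Norford — that alternative is enough. Satisfied.
  → At least one condition fails; no jurisdiction.
The Norford High Bench:
  (a) The plaintiff resides in Quenley, which is not Norford, so this disjunct is met. Condition met.
  (b) The claim is a property claim, not an employment claim, which satisfies one of the alternatives. Satisfied.
  (c) Sorensen Mercantile resides in Norford, which satisfies one of the alternatives. Condition met.
  (d) Sorensen Mercantile resides in Norford. Satisfied.
  (e) Sorensen Mercantile has its principal place of business in Norford, so this disjunct is met. Satisfied.
  → Jurisdiction lies.
The Quenley High Bench:
  (a) No defendant resides in Quenley (they reside in Thornley, Norford); the claim is a property claim, not a tort claim — every alternative fails. Not satisfied.
  (b) The amount in controversy is $22,000, within the $23,000 ceiling — that alternative is enough. Satisfied.
  (c) Sorensen Mercantile is organised under the laws of Quenley. Met.
  (d) Gideon Tansy resides in Quenley. Condition met.
  → The court lacks jurisdiction.
Courts with jurisdiction: the Norford High Bench — 1 in total.

1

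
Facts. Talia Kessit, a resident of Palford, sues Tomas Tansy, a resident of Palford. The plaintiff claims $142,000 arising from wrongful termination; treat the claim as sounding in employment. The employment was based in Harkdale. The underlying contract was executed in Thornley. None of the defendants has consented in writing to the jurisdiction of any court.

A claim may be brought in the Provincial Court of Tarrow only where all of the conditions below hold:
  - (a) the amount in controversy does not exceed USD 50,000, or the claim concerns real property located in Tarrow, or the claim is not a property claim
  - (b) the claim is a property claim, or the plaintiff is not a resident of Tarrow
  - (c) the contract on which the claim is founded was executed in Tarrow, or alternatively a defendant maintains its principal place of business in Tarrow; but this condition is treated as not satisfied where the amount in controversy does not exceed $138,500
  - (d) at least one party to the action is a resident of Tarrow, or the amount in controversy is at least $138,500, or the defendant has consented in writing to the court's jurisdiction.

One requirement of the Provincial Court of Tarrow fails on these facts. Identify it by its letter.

(c)

The Provincial Court of Tarrow:
  (a) The claim is an employment claim, not a property claim — that alternative is enough. Condition met.
  (b) The plaintiff resides in Palford, which is not Tarrow, so one alternative holds. Condition met.
  (c) The contract was executed in Thornley, not Tarrow; no defendant is a corporation — no alternative holds. Not satisfied.
  (d) The amount in controversy is $142,000, which meets the $138,500 floor, so one alternative holds. Satisfied.
Only condition (c) fails.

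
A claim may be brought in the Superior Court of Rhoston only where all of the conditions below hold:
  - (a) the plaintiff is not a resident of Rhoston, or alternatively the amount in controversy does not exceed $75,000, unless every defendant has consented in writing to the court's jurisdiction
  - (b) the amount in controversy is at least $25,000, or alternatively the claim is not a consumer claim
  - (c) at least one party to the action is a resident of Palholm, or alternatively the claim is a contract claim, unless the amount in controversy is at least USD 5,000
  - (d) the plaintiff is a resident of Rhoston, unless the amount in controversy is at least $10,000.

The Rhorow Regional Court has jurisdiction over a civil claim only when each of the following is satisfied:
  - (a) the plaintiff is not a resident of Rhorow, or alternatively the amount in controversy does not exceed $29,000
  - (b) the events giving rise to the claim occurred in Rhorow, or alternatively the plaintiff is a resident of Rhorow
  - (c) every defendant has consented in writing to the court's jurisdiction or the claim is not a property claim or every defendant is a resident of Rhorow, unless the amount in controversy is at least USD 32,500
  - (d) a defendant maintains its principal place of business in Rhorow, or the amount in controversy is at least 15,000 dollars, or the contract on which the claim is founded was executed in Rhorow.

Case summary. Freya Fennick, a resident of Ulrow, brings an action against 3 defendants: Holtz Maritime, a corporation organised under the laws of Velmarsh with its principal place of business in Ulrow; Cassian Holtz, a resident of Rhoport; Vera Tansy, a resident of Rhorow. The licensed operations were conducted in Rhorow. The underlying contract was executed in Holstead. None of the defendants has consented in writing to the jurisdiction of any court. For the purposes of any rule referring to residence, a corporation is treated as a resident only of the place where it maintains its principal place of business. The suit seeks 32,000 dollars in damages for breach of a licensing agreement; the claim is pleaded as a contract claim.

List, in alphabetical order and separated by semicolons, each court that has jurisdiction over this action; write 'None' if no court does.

The Superior Court of Rhoston:
  (a) The plaintiff resides in Ulrow, which is not Rhoston, which satisfies one of the alternatives. Met.
  (b) The amount in controversy is USD 32,000, which meets the $25,000 floor, which satisfies one of the alternatives. Met.
  (c) The claim is a contract claim, so one alternative holds. Met.
  (d) The plaintiff resides in Ulrow, not Rhoston. However, the amount in controversy is 32,000 dollars, which meets the 10,000 dollars floor, so the 'unless' proviso supplies this condition. Met.
  → Jurisdiction lies.
The Rhorow Regional Court:
  (a) The plaintiff resides in Ulrow, which is not Rhorow, so this disjunct is met. Met.
  (b) The operative events occurred in Rhorow — that alternative is enough. Met.
  (c) The claim is a contract claim, not a property claim — that alternative is enough. Satisfied.
  (d) The amount in controversy is $32,000, which meets the $15,000 floor, which satisfies one of the alternatives. Met.
  → The court has jurisdiction.

the Rhorow Regional Court; the Superior Court of Rhoston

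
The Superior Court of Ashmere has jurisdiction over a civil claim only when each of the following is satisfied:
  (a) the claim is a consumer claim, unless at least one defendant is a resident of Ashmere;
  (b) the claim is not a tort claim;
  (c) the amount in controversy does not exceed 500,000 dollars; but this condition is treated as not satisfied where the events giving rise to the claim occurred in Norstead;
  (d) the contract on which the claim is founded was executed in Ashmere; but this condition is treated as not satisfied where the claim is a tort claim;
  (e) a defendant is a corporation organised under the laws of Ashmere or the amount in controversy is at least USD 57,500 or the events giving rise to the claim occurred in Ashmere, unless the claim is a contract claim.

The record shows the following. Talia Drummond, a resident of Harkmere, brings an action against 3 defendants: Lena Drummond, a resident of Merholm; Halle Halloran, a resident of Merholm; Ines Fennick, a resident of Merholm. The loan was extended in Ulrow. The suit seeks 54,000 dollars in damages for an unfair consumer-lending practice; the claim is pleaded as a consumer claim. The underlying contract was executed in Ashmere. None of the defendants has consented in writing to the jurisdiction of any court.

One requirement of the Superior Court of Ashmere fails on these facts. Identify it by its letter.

(e)

The Superior Court of Ashmere:
  (a) The claim is a consumer claim. Satisfied.
  (b) The claim is a consumer claim, not a tort claim. Condition met.
  (c) The amount in controversy is 54,000 dollars, within the 500,000 dollars ceiling. The carve-out does not apply: the operative events occurred in Ulrow, not Norstead. Satisfied.
  (d) The contract was executed in Ashmere. The carve-out does not apply: the claim is a consumer claim, not a tort claim. Satisfied.
  (e) No defendant is a corporation; the amount in controversy is 54,000 dollars, below the USD 57,500 floor; the operative events occurred in Ulrow, not Ashmere — no alternative holds. Nor does the 'unless' clause help: the claim is a consumer claim, not a contract claim. Condition not met.
Only condition (e) fails.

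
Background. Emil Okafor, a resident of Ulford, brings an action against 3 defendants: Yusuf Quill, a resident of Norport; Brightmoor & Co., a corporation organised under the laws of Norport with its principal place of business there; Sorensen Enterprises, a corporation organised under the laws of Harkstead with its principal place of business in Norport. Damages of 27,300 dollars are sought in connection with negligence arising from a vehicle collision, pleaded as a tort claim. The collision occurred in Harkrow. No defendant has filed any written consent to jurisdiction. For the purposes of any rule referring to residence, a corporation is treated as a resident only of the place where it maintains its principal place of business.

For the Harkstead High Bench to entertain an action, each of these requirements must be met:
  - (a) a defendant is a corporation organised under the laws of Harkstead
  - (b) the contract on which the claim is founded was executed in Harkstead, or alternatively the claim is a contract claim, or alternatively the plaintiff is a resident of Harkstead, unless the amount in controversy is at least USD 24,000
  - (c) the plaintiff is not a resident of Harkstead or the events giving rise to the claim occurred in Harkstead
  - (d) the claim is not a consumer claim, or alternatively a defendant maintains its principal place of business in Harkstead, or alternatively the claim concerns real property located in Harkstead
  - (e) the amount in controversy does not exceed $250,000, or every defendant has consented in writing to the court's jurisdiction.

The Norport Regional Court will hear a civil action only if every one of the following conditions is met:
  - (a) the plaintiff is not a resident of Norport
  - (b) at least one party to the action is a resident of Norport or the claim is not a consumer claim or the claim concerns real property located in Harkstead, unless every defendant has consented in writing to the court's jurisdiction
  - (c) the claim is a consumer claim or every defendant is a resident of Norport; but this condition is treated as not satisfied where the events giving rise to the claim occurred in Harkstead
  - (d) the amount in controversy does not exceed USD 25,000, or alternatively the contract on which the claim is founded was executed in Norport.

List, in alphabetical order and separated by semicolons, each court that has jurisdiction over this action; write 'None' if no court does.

The Harkstead High Bench:
  (a) Sorensen Enterprises is organised under the laws of Harkstead. Condition met.
  (b) No contract (and hence no place of execution) is alleged; the claim is a tort claim, not a contract claim; the plaintiff resides in Ulford, not Harkstead — none of the alternatives is met. But the amount in controversy is $27,300, which meets the $24,000 floor, and the 'unless' clause therefore excuses the requirement. Satisfied.
  (c) The plaintiff resides in Ulford, which is not Harkstead — that alternative is enough. Condition met.
  (d) The claim is a tort claim, not a consumer claim, so one alternative holds. Satisfied.
  (e) The amount in controversy is $27,300, within the $250,000 ceiling, so this disjunct is met. Satisfied.
  → Every requirement is satisfied — jurisdiction.
The Norport Regional Court:
  (a) The plaintiff resides in Ulford, which is not Norport. Condition met.
  (b) Yusuf Quill resides in Norport, so this disjunct is met. Condition met.
  (c) The defendants reside as follows — Yusuf Quill in Norport, Brightmoor & Co. in Norport, Sorensen Enterprises in Norport — all in Norport, which satisfies one of the alternatives. And the carve-out is inapplicable — the operative events occurred in Harkrow, not Harkstead. Condition met.
  (d) The amount in controversy is $27,300, above the $25,000 ceiling; no contract (and hence no place of execution) is alleged — every alternative fails. Condition not met.
  → At least one condition fails; no jurisdiction.

the Harkstead High Bench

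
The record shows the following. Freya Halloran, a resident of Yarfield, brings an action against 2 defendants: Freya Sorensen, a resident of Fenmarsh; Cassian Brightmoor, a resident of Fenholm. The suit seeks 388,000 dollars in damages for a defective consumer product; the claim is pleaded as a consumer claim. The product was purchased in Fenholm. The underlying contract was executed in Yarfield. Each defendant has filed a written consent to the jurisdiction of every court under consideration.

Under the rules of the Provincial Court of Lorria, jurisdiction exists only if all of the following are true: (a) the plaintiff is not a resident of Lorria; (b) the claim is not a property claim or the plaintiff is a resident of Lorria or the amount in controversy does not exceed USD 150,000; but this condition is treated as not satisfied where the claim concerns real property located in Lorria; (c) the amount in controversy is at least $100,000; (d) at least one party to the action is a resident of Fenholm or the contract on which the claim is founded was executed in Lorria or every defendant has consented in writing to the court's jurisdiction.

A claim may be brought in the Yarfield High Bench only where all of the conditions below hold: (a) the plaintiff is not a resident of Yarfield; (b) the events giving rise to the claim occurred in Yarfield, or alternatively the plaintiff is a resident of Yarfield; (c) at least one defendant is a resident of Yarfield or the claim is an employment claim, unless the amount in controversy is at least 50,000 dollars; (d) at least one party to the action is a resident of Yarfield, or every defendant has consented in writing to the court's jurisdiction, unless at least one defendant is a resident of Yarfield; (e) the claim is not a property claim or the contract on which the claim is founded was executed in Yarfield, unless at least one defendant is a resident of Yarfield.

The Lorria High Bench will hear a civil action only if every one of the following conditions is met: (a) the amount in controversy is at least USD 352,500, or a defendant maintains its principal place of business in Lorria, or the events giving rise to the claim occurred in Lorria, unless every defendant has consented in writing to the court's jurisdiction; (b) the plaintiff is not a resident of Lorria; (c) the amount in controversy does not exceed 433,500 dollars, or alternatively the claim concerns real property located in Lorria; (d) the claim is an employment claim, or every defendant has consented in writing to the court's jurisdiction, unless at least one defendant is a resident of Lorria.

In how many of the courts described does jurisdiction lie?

The Provincial Court of Lorria:
  (a) The plaintiff resides in Yarfield, which is not Lorria. Satisfied.
  (b) The claim is a consumer claim, not a property claim, which satisfies one of the alternatives. The exception is not triggered, since the claim does not concern real property. Condition met.
  (c) The amount in controversy is $388,000, which meets the 100,000 dollars floor. Satisfied.
  (d) Cassian Brightmoor resides in Fenholm — that alternative is enough. Condition met.
  → Jurisdiction lies.
The Yarfield High Bench:
  (a) The plaintiff resides in Yarfield. Not satisfied.
  (b) The plaintiff resides in Yarfield, so this disjunct is met. Met.
  (c) No defendant resides in Yarfield (they reside in Fenmarsh, Fenholm); the claim is a consumer claim, not an employment claim — no alternative holds. The proviso rescues it, though: the amount in controversy is USD 388,000, which meets the USD 50,000 floor. Condition met.
  (d) Freya Halloran resides in Yarfield, which satisfies one of the alternatives. Condition met.
  (e) The claim is a consumer claim, not a property claim, which satisfies one of the alternatives. Met.
  → No jurisdiction.
The Lorria High Bench:
  (a) The amount in controversy is USD 388,000, which meets the $352,500 floor, so this disjunct is met. Satisfied.
  (b) The plaintiff resides in Yarfield, which is not Lorria. Satisfied.
  (c) The amount in controversy is USD 388,000, within the 433,500 dollars ceiling, so this disjunct is met. Met.
  (d) Every defendant has filed written consent, so this disjunct is met. Met.
  → All conditions met; jurisdiction exists.
Courts with jurisdiction: the Provincial Court of Lorria, the Lorria High Bench — 2 in total.

2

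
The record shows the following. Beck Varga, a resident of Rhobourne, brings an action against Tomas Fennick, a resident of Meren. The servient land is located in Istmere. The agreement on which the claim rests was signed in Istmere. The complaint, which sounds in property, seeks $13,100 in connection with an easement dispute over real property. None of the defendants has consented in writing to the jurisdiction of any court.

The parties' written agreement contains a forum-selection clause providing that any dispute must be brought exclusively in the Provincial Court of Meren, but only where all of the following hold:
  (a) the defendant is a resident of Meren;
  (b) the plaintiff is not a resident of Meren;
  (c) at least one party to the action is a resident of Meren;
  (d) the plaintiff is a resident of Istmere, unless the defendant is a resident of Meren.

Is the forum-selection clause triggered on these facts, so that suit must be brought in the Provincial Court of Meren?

Yes

The Provincial Court of Meren:
  (a) The defendant resides in Meren. Met.
  (b) The plaintiff resides in Rhobourne, which is not Meren. Met.
  (c) Tomas Fennick resides in Meren. Satisfied.
  (d) The plaintiff resides in Rhobourne, not Istmere. However, the defendant resides in Meren, so the 'unless' proviso supplies this condition. Met.
  → Forum clause is triggered.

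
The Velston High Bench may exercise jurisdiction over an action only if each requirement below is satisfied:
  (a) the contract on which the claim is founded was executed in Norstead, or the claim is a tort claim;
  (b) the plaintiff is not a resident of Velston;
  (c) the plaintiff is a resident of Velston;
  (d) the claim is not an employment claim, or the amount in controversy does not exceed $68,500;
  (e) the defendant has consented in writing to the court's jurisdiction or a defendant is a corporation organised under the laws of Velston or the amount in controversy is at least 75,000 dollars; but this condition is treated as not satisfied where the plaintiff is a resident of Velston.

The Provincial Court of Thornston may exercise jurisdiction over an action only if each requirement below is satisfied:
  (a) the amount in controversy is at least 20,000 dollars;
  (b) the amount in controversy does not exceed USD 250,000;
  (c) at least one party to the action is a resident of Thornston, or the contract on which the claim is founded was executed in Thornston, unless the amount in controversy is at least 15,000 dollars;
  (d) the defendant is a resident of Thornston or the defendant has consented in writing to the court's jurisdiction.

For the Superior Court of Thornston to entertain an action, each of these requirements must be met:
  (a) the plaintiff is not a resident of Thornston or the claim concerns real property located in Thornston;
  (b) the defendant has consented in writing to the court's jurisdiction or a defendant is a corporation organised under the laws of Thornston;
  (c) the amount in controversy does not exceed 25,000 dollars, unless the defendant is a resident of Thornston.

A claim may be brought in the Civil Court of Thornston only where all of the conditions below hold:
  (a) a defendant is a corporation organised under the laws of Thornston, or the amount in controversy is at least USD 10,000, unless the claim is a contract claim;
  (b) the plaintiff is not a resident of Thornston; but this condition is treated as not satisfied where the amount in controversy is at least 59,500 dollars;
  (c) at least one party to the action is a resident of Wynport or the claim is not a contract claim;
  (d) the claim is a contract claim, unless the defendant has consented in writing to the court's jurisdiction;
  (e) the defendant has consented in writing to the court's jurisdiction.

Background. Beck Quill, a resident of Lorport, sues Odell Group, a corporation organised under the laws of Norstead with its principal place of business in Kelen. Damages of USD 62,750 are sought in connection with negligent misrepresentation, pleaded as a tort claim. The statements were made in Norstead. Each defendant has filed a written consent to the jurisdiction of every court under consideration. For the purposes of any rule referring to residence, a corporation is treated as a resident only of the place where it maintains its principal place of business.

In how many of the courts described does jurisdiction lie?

1

The Velston High Bench:
  (a) The claim is a tort claim, so this disjunct is met. Satisfied.
  (b) The plaintiff resides in Lorport, which is not Velston. Condition met.
  (c) The plaintiff resides in Lorport, not Velston. Condition not met.
  (d) The claim is a tort claim, not an employment claim, so one alternative holds. Met.
  (e) Every defendant has filed written consent, so one alternative holds. And the carve-out is inapplicable — the plaintiff resides in Lorport, not Velston. Condition met.
  → The court lacks jurisdiction.
The Provincial Court of Thornston:
  (a) The amount in controversy is 62,750 dollars, which meets the 20,000 dollars floor. Met.
  (b) The amount in controversy is USD 62,750, within the 250,000 dollars ceiling. Met.
  (c) No party resides in Thornston; no contract (and hence no place of execution) is alleged — none of the alternatives is met. But the amount in controversy is $62,750, which meets the $15,000 floor, and the 'unless' clause therefore excuses the requirement. Met.
  (d) Every defendant has filed written consent, so one alternative holds. Met.
  → Jurisdiction lies.
The Superior Court of Thornston:
  (a) The plaintiff resides in Lorport, which is not Thornston, so this disjunct is met. Met.
  (b) Every defendant has filed written consent, so this disjunct is met. Satisfied.
  (c) The amount in controversy is $62,750, above the USD 25,000 ceiling. And the defendant resides in Kelen, not Thornston, so the proviso does not save it. Not satisfied.
  → Not every requirement is met — no jurisdiction.
The Civil Court of Thornston:
  (a) The amount in controversy is USD 62,750, which meets the 10,000 dollars floor — that alternative is enough. Condition met.
  (b) The plaintiff resides in Lorport, which is not Thornston. But the carve-out bites: the amount in controversy is $62,750, which meets the 59,500 dollars floor. Not satisfied.
  (c) The claim is a tort claim, not a contract claim, which satisfies one of the alternatives. Satisfied.
  (d) The claim is a tort claim, not a contract claim. But every defendant has filed written consent, and the 'unless' clause therefore excuses the requirement. Condition met.
  (e) Every defendant has filed written consent. Condition met.
  → At least one condition fails; no jurisdiction.
Courts with jurisdiction: the Provincial Court of Thornston — 1 in total.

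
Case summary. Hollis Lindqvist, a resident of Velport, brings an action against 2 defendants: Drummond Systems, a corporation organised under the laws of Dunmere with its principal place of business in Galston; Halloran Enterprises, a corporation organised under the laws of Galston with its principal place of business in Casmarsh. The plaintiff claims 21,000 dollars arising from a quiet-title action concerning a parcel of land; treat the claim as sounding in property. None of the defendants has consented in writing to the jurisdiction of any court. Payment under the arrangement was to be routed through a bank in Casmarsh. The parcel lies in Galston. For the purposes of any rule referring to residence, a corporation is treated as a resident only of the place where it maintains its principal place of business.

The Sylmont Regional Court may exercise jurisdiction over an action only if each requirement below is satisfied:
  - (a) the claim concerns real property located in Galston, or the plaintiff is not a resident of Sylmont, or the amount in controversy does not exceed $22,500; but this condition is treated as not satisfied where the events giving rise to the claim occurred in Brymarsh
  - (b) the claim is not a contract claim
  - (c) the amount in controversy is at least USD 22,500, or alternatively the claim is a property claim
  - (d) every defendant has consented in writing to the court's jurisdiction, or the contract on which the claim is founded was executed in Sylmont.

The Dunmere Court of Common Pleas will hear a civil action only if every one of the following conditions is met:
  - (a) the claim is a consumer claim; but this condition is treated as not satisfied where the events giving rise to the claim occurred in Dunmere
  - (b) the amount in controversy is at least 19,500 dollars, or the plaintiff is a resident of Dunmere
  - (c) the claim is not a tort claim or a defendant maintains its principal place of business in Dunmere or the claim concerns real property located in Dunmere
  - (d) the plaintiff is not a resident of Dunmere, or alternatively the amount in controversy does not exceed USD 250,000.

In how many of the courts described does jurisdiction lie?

0

The Sylmont Regional Court:
  (a) The property lies in Galston, so one alternative holds. And the carve-out is inapplicable — the operative events occurred in Galston, not Brymarsh. Satisfied.
  (b) The claim is a property claim, not a contract claim. Condition met.
  (c) The claim is a property claim, so this disjunct is met. Satisfied.
  (d) No such written consent has been filed; no contract (and hence no place of execution) is alleged — no alternative holds. Fails.
  → No jurisdiction.
The Dunmere Court of Common Pleas:
  (a) The claim is a property claim, not a consumer claim. Condition not met.
  (b) The amount in controversy is USD 21,000, which meets the $19,500 floor, so one alternative holds. Condition met.
  (c) The claim is a property claim, not a tort claim, so one alternative holds. Satisfied.
  (d) The plaintiff resides in Velport, which is not Dunmere, which satisfies one of the alternatives. Condition met.
  → No jurisdiction.
No court satisfies all of its conditions.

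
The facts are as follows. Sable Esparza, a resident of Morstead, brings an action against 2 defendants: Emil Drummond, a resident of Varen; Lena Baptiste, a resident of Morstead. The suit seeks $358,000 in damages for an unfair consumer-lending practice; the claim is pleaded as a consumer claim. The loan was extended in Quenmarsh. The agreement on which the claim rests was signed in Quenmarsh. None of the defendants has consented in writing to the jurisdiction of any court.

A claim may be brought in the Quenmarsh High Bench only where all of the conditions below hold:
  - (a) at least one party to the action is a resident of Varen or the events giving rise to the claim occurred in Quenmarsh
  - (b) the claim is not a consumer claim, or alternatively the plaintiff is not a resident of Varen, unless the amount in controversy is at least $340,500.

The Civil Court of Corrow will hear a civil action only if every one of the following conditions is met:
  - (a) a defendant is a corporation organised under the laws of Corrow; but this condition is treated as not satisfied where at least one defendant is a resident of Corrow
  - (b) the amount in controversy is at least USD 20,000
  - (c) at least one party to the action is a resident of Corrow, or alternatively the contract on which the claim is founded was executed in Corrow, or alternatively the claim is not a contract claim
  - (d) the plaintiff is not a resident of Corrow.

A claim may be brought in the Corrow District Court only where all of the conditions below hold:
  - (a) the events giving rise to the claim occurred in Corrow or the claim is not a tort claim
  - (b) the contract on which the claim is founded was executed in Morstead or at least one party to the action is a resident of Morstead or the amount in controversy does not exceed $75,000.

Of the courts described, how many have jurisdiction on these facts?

2

The Quenmarsh High Bench:
  (a) Emil Drummond resides in Varen, so this disjunct is met. Met.
  (b) The plaintiff resides in Morstead, which is not Varen, which satisfies one of the alternatives. Condition met.
  → All conditions met; jurisdiction exists.
The Civil Court of Corrow:
  (a) No defendant is a corporation. Not satisfied.
  (b) The amount in controversy is 358,000 dollars, which meets the $20,000 floor. Satisfied.
  (c) The claim is a consumer claim, not a contract claim, so one alternative holds. Satisfied.
  (d) The plaintiff resides in Morstead, which is not Corrow. Satisfied.
  → Not every requirement is met — no jurisdiction.
The Corrow District Court:
  (a) The claim is a consumer claim, not a tort claim, so one alternative holds. Met.
  (b) Sable Esparza resides in Morstead, so one alternative holds. Met.
  → The court has jurisdiction.
Courts with jurisdiction: the Quenmarsh High Bench, the Corrow District Court — 2 in total.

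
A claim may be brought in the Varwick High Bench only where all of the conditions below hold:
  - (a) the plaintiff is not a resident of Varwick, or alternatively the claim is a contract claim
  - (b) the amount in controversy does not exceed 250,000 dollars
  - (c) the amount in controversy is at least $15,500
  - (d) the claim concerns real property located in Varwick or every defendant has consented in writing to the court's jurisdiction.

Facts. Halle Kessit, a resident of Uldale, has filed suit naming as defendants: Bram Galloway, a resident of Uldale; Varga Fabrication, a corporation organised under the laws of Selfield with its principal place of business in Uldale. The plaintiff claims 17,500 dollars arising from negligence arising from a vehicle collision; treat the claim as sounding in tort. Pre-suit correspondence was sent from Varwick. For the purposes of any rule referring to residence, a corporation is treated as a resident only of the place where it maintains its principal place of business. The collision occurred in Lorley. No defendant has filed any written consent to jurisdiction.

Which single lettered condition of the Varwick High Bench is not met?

The Varwick High Bench:
  (a) The plaintiff resides in Uldale, which is not Varwick, so this disjunct is met. Met.
  (b) The amount in controversy is $17,500, within the USD 250,000 ceiling. Satisfied.
  (c) The amount in controversy is $17,500, which meets the $15,500 floor. Condition met.
  (d) The claim does not concern real property; no such written consent has been filed — no alternative holds. Fails.
Only condition (d) fails.

(d)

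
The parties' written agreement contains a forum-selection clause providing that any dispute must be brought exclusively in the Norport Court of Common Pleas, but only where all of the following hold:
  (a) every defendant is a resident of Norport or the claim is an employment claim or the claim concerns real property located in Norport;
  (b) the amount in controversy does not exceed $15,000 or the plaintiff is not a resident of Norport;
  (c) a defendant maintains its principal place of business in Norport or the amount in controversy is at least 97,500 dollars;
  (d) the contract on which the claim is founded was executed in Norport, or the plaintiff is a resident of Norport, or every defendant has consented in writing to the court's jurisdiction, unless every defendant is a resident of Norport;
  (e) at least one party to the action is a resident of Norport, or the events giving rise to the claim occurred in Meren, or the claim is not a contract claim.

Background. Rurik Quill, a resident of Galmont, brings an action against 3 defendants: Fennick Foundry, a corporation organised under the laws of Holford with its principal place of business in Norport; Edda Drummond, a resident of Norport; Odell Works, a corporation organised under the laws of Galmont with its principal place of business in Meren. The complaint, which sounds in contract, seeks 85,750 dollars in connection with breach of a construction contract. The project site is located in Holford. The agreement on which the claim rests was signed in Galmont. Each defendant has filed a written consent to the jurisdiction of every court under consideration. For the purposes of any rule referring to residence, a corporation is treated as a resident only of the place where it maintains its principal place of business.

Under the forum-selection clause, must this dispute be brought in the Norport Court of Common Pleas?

No

The Norport Court of Common Pleas:
  (a) The defendants reside as follows — Fennick Foundry in Norport, Edda Drummond in Norport, Odell Works in Meren — not all in Norport; the claim is a contract claim, not an employment claim; the claim does not concern real property — every alternative fails. Fails.
  (b) The plaintiff resides in Galmont, which is not Norport, which satisfies one of the alternatives. Met.
  (c) Fennick Foundry has its principal place of business in Norport, which satisfies one of the alternatives. Met.
  (d) Every defendant has filed written consent, which satisfies one of the alternatives. Met.
  (e) Fennick Foundry resides in Norport, so this disjunct is met. Satisfied.
  → Forum clause is not triggered.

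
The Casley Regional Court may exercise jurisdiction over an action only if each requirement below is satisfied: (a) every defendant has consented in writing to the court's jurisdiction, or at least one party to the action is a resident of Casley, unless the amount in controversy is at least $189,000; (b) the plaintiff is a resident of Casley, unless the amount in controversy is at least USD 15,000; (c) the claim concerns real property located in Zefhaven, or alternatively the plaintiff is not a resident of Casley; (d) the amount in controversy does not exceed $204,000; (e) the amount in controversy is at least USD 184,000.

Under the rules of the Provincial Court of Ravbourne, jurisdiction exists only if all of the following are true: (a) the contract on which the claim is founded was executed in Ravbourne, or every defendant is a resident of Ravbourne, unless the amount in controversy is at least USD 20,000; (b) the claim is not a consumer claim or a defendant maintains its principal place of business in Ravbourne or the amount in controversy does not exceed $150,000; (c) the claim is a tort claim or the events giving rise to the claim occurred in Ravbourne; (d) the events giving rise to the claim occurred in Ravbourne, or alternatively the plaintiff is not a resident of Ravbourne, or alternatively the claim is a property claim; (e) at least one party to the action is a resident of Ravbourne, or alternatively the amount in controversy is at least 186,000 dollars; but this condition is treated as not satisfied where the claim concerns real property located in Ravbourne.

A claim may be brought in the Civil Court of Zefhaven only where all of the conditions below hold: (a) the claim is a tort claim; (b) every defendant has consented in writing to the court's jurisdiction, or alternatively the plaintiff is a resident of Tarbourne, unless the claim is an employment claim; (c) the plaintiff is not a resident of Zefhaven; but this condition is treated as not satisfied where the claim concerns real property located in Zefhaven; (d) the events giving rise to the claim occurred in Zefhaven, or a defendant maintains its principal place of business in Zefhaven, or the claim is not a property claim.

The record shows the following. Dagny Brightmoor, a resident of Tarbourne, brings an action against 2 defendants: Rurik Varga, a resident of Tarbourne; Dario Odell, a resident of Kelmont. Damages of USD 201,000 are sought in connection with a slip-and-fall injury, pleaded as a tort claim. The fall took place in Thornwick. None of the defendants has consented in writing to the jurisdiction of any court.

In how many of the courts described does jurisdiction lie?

The Casley Regional Court:
  (a) No such written consent has been filed; no party resides in Casley — no alternative holds. However, the amount in controversy is USD 201,000, which meets the USD 189,000 floor, so the 'unless' proviso supplies this condition. Condition met.
  (b) The plaintiff resides in Tarbourne, not Casley. The proviso rescues it, though: the amount in controversy is $201,000, which meets the 15,000 dollars floor. Met.
  (c) The plaintiff resides in Tarbourne, which is not Casley, which satisfies one of the alternatives. Condition met.
  (d) The amount in controversy is $201,000, within the $204,000 ceiling. Met.
  (e) The amount in controversy is USD 201,000, which meets the $184,000 floor. Met.
  → Jurisdiction lies.
The Provincial Court of Ravbourne:
  (a) No contract (and hence no place of execution) is alleged; the defendants reside as follows — Rurik Varga in Tarbourne, Dario Odell in Kelmont — not all in Ravbourne — every alternative fails. The proviso rescues it, though: the amount in controversy is USD 201,000, which meets the USD 20,000 floor. Satisfied.
  (b) The claim is a tort claim, not a consumer claim, so this disjunct is met. Condition met.
  (c) The claim is a tort claim — that alternative is enough. Satisfied.
  (d) The plaintiff resides in Tarbourne, which is not Ravbourne, so this disjunct is met. Condition met.
  (e) The amount in controversy is 201,000 dollars, which meets the $186,000 floor, so this disjunct is met. The carve-out does not apply: the claim does not concern real property. Satisfied.
  → All conditions met; jurisdiction exists.
The Civil Court of Zefhaven:
  (a) The claim is a tort claim. Condition met.
  (b) The plaintiff resides in Tarbourne, which satisfies one of the alternatives. Condition met.
  (c) The plaintiff resides in Tarbourne, which is not Zefhaven. The exception is not triggered, since the claim does not concern real property. Satisfied.
  (d) The claim is a tort claim, not a property claim — that alternative is enough. Met.
  → The court has jurisdiction.
Courts with jurisdiction: the Casley Regional Court, the Provincial Court of Ravbourne, the Civil Court of Zefhaven — 3 in total.

3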